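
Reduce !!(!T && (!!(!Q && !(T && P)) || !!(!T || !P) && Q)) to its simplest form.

!T

!!(!T && (!!(!Q && !(T && P)) || !!(!T || !P) && Q))
= !!(!T && (!Q && !(T && P) || !!(!T || !P) && Q))
= !!(!T && (!Q && !(T && P) || !(T && P) && Q))
= !!(!T && !(T && P))
= !(T || T && P)
= !T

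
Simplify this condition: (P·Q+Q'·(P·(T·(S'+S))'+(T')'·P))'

P'

(P·Q+Q'·(P·(T·(S'+S))'+(T')'·P))'
= (P·Q+Q'·(P·T'+(T')'·P))'
= (P·Q+Q'·(P·T'+T·P))'
= (P·Q+Q'·P)'
= P'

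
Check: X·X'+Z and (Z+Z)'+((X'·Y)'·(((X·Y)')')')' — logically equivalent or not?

No

E1: X·X'+Z
    = Z
E2: (Z+Z)'+((X'·Y)'·(((X·Y)')')')'
    = (Z+Z)'+((X'·Y)'·(X·Y)')'
    = (Z+Z)'+X'·Y+X·Y
    = (Z+Z)'+Y
    = Z'+Y
These differ: at X=0, Y=0, Z=0, E1 = 0 but E2 = 1.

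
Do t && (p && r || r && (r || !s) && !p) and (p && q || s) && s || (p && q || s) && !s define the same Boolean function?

No

E1: t && (p && r || r && (r || !s) && !p)
    = t && (p && r || r && !p)   — absorption
    = t && r   — distribution
E2: (p && q || s) && s || (p && q || s) && !s
    = p && q || s   — distribution
These differ: at p=1, q=1, r=1, s=1, t=0, E1 = 0 but E2 = 1.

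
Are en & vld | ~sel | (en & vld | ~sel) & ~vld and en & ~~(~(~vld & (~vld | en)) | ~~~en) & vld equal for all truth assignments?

E1: en & vld | ~sel | (en & vld | ~sel) & ~vld
    = en & vld | ~sel   — absorption
E2: en & ~~(~(~vld & (~vld | en)) | ~~~en) & vld
    = en & ~(~vld & (~vld | en) & ~~en) & vld   — De Morgan
    = en & ~(~vld & ~~en) & vld   — absorption
    = en & (vld | ~en) & vld   — De Morgan
    = en & vld   — absorption
These differ: at en=0, sel=0, vld=0, E1 = 1 but E2 = 0.

No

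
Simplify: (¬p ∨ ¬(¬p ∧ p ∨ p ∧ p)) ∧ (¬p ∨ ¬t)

¬p

(¬p ∨ ¬(¬p ∧ p ∨ p ∧ p)) ∧ (¬p ∨ ¬t)
= (¬p ∨ ¬p) ∧ (¬p ∨ ¬t)
= ¬p ∨ ¬p ∧ ¬t
= ¬p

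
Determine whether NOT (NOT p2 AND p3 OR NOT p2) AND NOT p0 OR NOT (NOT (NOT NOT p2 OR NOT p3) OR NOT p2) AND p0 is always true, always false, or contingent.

NOT (NOT p2 AND p3 OR NOT p2) AND NOT p0 OR NOT (NOT (NOT NOT p2 OR NOT p3) OR NOT p2) AND p0
= NOT (NOT p2 AND p3 OR NOT p2) AND NOT p0 OR NOT (NOT p2 AND p3 OR NOT p2) AND p0   — De Morgan
= NOT (NOT p2 AND p3 OR NOT p2)   — distribution
= NOT NOT p2   — absorption
= p2   — double negation
This depends on p2, so it is not a constant.

contingent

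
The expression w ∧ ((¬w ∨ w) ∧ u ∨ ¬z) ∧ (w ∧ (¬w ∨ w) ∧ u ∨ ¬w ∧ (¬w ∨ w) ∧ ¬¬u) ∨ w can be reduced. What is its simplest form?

w

w ∧ ((¬w ∨ w) ∧ u ∨ ¬z) ∧ (w ∧ (¬w ∨ w) ∧ u ∨ ¬w ∧ (¬w ∨ w) ∧ ¬¬u) ∨ w
= w ∧ ((¬w ∨ w) ∧ u ∨ ¬z) ∧ (w ∧ (¬w ∨ w) ∧ u ∨ ¬w ∧ (¬w ∨ w) ∧ u) ∨ w   [double negation]
= w ∧ ((¬w ∨ w) ∧ u ∨ ¬z) ∧ (¬w ∨ w) ∧ u ∨ w   [distribution]
= w ∧ (¬w ∨ w) ∧ u ∨ w   [absorption]
= w ∧ u ∨ w   [complement / identity]
= w   [absorption]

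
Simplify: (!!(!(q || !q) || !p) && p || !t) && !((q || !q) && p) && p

(!!(!(q || !q) || !p) && p || !t) && !((q || !q) && p) && p
= (!((q || !q) && p) && p || !t) && !((q || !q) && p) && p   (De Morgan)
= !((q || !q) && p) && p   (absorption)
= !p && p   (complement / identity)
= false   (complement)

false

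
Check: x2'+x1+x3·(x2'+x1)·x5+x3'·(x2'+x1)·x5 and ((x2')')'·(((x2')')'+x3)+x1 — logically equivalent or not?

E1: x2'+x1+x3·(x2'+x1)·x5+x3'·(x2'+x1)·x5
    = x2'+x1+(x2'+x1)·x5   [distribution]
    = x2'+x1   [absorption]
E2: ((x2')')'·(((x2')')'+x3)+x1
    = ((x2')')'+x1   [absorption]
    = x2'+x1   [double negation]
Both reduce to x2'+x1, so they are equivalent.

Yes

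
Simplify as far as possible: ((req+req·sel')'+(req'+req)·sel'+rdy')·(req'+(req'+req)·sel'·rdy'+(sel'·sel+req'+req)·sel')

((req+req·sel')'+(req'+req)·sel'+rdy')·(req'+(req'+req)·sel'·rdy'+(sel'·sel+req'+req)·sel')
= ((req+req·sel')'+(req'+req)·sel'+rdy')·(req'+(req'+req)·sel'·rdy'+(req'+req)·sel')
= ((req+req·sel')'+(req'+req)·sel'+rdy')·(req'+(req'+req)·sel')
= (req'+(req'+req)·sel'+rdy')·(req'+(req'+req)·sel')
= req'+(req'+req)·sel'
= req'+sel'

req'+sel'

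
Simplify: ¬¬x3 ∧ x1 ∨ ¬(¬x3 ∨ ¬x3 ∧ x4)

x3

¬¬x3 ∧ x1 ∨ ¬(¬x3 ∨ ¬x3 ∧ x4)
= ¬¬x3 ∧ x1 ∨ ¬¬x3   — absorption
= ¬¬x3   — absorption
= x3   — double negation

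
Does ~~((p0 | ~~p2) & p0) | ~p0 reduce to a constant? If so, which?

yes, True

~~((p0 | ~~p2) & p0) | ~p0
= ~~((p0 | p2) & p0) | ~p0   (double negation)
= ~~p0 | ~p0   (absorption)
= p0 | ~p0   (double negation)
= 1   (complement)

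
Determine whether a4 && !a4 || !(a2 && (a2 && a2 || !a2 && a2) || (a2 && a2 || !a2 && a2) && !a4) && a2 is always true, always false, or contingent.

always false

a4 && !a4 || !(a2 && (a2 && a2 || !a2 && a2) || (a2 && a2 || !a2 && a2) && !a4) && a2
= a4 && !a4 || !((a2 || !a4) && (a2 && a2 || !a2 && a2)) && a2   — distribution
= a4 && !a4 || !((a2 || !a4) && a2) && a2   — distribution
= a4 && !a4 || !a2 && a2   — absorption
= a4 && !a4   — complement / identity
= false   — complement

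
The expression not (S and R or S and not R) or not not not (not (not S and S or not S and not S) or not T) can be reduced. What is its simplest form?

not (S and R or S and not R) or not not not (not (not S and S or not S and not S) or not T)
= not (S and R or S and not R) or not (not (not S and S or not S and not S) or not T)   [double negation]
= not (S and R or S and not R) or (not S and S or not S and not S) and T   [De Morgan]
= not (S and R or S and not R) or not S and T   [distribution]
= not S or not S and T   [distribution]
= not S   [absorption]

not S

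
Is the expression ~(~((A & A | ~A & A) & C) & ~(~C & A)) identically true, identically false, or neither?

~(~((A & A | ~A & A) & C) & ~(~C & A))
= (A & A | ~A & A) & C | ~C & A
= A & C | ~C & A
= A
This depends on A, so it is not a constant.

neither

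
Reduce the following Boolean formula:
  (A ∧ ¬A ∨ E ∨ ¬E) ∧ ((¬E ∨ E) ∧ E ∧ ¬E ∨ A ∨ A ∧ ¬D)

(A ∧ ¬A ∨ E ∨ ¬E) ∧ ((¬E ∨ E) ∧ E ∧ ¬E ∨ A ∨ A ∧ ¬D)
= (A ∧ ¬A ∨ E ∨ ¬E) ∧ ((¬E ∨ E) ∧ E ∧ ¬E ∨ A)   — absorption
= (E ∨ ¬E) ∧ ((¬E ∨ E) ∧ E ∧ ¬E ∨ A)   — complement / identity
= (E ∨ ¬E) ∧ (E ∧ ¬E ∨ A)   — complement / identity
= (E ∨ ¬E) ∧ A   — complement / identity
= A   — complement / identity

A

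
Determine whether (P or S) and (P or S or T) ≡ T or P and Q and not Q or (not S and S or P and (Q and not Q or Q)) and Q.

No

E1: (P or S) and (P or S or T)
    = P or S
E2: T or P and Q and not Q or (not S and S or P and (Q and not Q or Q)) and Q
    = T or P and Q and not Q or P and (Q and not Q or Q) and Q
    = T or P and Q and not Q or P and Q and Q
    = T or P and Q
These differ: at P=0, Q=0, S=0, T=1, E1 = 0 but E2 = 1.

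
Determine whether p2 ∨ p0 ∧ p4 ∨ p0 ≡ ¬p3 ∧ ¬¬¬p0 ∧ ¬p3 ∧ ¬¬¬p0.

No

E1: p2 ∨ p0 ∧ p4 ∨ p0
    = p2 ∨ p0   [absorption]
E2: ¬p3 ∧ ¬¬¬p0 ∧ ¬p3 ∧ ¬¬¬p0
    = ¬p3 ∧ ¬¬¬p0   [idempotence]
    = ¬p3 ∧ ¬p0   [double negation]
These differ: at p0=1, p2=1, p3=1, p4=1, E1 = 1 but E2 = 0.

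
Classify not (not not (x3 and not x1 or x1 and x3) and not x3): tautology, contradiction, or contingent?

tautology

not (not not (x3 and not x1 or x1 and x3) and not x3)
= not (not not x3 and not x3)   [distribution]
= not x3 or x3   [De Morgan]
= True   [complement]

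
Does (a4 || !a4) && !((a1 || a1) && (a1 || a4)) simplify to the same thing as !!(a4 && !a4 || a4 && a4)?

E1: (a4 || !a4) && !((a1 || a1) && (a1 || a4))
    = !((a1 || a1) && (a1 || a4))   — complement / identity
    = !(a1 && a4 || a1)   — distribution
    = !a1   — absorption
E2: !!(a4 && !a4 || a4 && a4)
    = a4 && !a4 || a4 && a4   — double negation
    = a4   — distribution
These differ: at a1=0, a4=0, E1 = 1 but E2 = 0.

No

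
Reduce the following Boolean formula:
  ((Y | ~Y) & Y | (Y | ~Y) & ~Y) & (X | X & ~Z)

X

((Y | ~Y) & Y | (Y | ~Y) & ~Y) & (X | X & ~Z)
= (Y | ~Y) & (X | X & ~Z)   [distribution]
= (Y | ~Y) & X   [absorption]
= X   [complement / identity]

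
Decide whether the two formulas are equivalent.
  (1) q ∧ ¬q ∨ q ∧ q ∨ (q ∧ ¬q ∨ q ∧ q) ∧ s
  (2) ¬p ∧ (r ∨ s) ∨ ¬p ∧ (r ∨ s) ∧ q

No

E1: q ∧ ¬q ∨ q ∧ q ∨ (q ∧ ¬q ∨ q ∧ q) ∧ s
    = q ∧ ¬q ∨ q ∧ q   [absorption]
    = q   [distribution]
E2: ¬p ∧ (r ∨ s) ∨ ¬p ∧ (r ∨ s) ∧ q
    = ¬p ∧ (r ∨ s)   [absorption]
These differ: at p=0, q=1, r=0, s=0, E1 = 1 but E2 = 0.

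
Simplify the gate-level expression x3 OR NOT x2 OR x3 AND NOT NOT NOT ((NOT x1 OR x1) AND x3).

x3 OR NOT x2

x3 OR NOT x2 OR x3 AND NOT NOT NOT ((NOT x1 OR x1) AND x3)
= x3 OR NOT x2 OR x3 AND NOT ((NOT x1 OR x1) AND x3)
= x3 OR NOT x2 OR x3 AND NOT x3
= x3 OR NOT x2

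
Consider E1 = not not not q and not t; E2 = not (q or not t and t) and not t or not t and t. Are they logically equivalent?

E1: not not not q and not t
    = not q and not t   (double negation)
E2: not (q or not t and t) and not t or not t and t
    = not (q or not t and t) and not t   (complement / identity)
    = not q and not t   (complement / identity)
Both reduce to not q and not t, so they are equivalent.

Yes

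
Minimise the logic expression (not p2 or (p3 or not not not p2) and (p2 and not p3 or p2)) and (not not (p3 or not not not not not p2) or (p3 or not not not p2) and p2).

(not p2 or (p3 or not not not p2) and (p2 and not p3 or p2)) and (not not (p3 or not not not not not p2) or (p3 or not not not p2) and p2)
= (not p2 or (p3 or not not not p2) and p2) and (not not (p3 or not not not not not p2) or (p3 or not not not p2) and p2)   (absorption)
= (not p2 or (p3 or not not not p2) and p2) and (p3 or not not not not not p2 or (p3 or not not not p2) and p2)   (double negation)
= (not p2 or (p3 or not not not p2) and p2) and (p3 or not not not p2 or (p3 or not not not p2) and p2)   (double negation)
= not p2 and (p3 or not not not p2) or (p3 or not not not p2) and p2   (distribution)
= p3 or not not not p2   (distribution)
= p3 or not p2   (double negation)

p3 or not p2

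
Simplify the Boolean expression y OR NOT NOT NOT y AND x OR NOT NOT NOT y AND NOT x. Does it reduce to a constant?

TRUE

y OR NOT NOT NOT y AND x OR NOT NOT NOT y AND NOT x
= y OR NOT NOT NOT y   (distribution)
= y OR NOT y   (double negation)
= TRUE   (complement)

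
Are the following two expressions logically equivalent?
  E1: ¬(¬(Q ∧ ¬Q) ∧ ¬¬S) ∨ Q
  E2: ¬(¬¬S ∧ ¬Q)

Yes

E1: ¬(¬(Q ∧ ¬Q) ∧ ¬¬S) ∨ Q
    = Q ∧ ¬Q ∨ ¬S ∨ Q
    = ¬S ∨ Q
E2: ¬(¬¬S ∧ ¬Q)
    = ¬S ∨ Q
Both reduce to ¬S ∨ Q, so they are equivalent.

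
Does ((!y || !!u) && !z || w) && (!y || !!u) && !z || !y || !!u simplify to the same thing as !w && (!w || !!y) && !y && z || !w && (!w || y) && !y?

E1: ((!y || !!u) && !z || w) && (!y || !!u) && !z || !y || !!u
    = (!y || !!u) && !z || !y || !!u
    = !y || !!u
    = !y || u
E2: !w && (!w || !!y) && !y && z || !w && (!w || y) && !y
    = !w && (!w || y) && !y && z || !w && (!w || y) && !y
    = !w && (!w || y) && !y
    = !w && !y
These differ: at u=1, w=1, y=0, z=1, E1 = 1 but E2 = 0.

No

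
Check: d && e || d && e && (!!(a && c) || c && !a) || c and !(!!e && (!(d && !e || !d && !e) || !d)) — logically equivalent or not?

No

E1: d && e || d && e && (!!(a && c) || c && !a) || c
    = d && e || d && e && (a && c || c && !a) || c   — double negation
    = d && e || d && e && c || c   — distribution
    = d && e || c   — absorption
E2: !(!!e && (!(d && !e || !d && !e) || !d))
    = !(!!e && (!!e || !d))   — distribution
    = !!!e   — absorption
    = !e   — double negation
These differ: at a=0, c=0, d=0, e=0, E1 = 0 but E2 = 1.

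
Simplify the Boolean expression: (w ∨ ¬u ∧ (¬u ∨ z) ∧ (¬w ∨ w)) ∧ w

(w ∨ ¬u ∧ (¬u ∨ z) ∧ (¬w ∨ w)) ∧ w
= (w ∨ ¬u ∧ (¬w ∨ w)) ∧ w   [absorption]
= (w ∨ ¬u) ∧ w   [complement / identity]
= w   [absorption]

w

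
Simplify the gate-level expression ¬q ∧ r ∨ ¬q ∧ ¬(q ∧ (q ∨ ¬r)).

¬q

¬q ∧ r ∨ ¬q ∧ ¬(q ∧ (q ∨ ¬r))
= ¬q ∧ r ∨ ¬q ∧ ¬q
= ¬q ∧ r ∨ ¬q
= ¬q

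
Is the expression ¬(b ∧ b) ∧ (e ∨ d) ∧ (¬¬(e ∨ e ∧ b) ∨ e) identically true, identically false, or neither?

¬(b ∧ b) ∧ (e ∨ d) ∧ (¬¬(e ∨ e ∧ b) ∨ e)
= ¬(b ∧ b) ∧ (e ∨ d) ∧ (¬¬e ∨ e)   [absorption]
= ¬(b ∧ b) ∧ (e ∨ d) ∧ (e ∨ e)   [double negation]
= ¬(b ∧ b) ∧ (e ∨ d) ∧ e   [idempotence]
= ¬b ∧ (e ∨ d) ∧ e   [idempotence]
= ¬b ∧ e   [absorption]
This depends on b, e, so it is not a constant.

neither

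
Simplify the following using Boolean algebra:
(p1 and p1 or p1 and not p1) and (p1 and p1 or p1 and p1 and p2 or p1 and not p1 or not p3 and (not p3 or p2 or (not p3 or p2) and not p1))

p1

(p1 and p1 or p1 and not p1) and (p1 and p1 or p1 and p1 and p2 or p1 and not p1 or not p3 and (not p3 or p2 or (not p3 or p2) and not p1))
= (p1 and p1 or p1 and not p1) and (p1 and p1 or p1 and not p1 or not p3 and (not p3 or p2 or (not p3 or p2) and not p1))
= (p1 and p1 or p1 and not p1) and (p1 and p1 or p1 and not p1 or not p3 and (not p3 or p2))
= (p1 and p1 or p1 and not p1) and (p1 and p1 or p1 and not p1 or not p3)
= p1 and p1 or p1 and not p1
= p1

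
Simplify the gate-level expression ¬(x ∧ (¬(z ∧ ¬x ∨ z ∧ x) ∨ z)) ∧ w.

¬(x ∧ (¬(z ∧ ¬x ∨ z ∧ x) ∨ z)) ∧ w
= ¬(x ∧ (¬z ∨ z)) ∧ w   [distribution]
= ¬x ∧ w   [complement / identity]

¬x ∧ w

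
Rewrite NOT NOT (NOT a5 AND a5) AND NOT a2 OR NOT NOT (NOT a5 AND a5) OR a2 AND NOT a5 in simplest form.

NOT NOT (NOT a5 AND a5) AND NOT a2 OR NOT NOT (NOT a5 AND a5) OR a2 AND NOT a5
= NOT NOT (NOT a5 AND a5) OR a2 AND NOT a5   (absorption)
= NOT a5 AND a5 OR a2 AND NOT a5   (double negation)
= a2 AND NOT a5   (complement / identity)

a2 AND NOT a5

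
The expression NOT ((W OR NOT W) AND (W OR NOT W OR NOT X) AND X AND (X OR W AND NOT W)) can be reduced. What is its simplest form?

NOT X

NOT ((W OR NOT W) AND (W OR NOT W OR NOT X) AND X AND (X OR W AND NOT W))
= NOT ((W OR NOT W) AND (W OR NOT W OR NOT X) AND X AND X)
= NOT ((W OR NOT W) AND X AND X)
= NOT (X AND X)
= NOT X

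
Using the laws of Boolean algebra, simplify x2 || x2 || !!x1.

x2 || x1

x2 || x2 || !!x1
= x2 || !!x1
= x2 || x1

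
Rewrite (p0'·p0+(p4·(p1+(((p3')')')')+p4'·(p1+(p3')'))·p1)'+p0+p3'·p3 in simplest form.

p1'+p0

(p0'·p0+(p4·(p1+(((p3')')')')+p4'·(p1+(p3')'))·p1)'+p0+p3'·p3
= (p0'·p0+(p4·(p1+(p3')')+p4'·(p1+(p3')'))·p1)'+p0+p3'·p3   (double negation)
= ((p4·(p1+(p3')')+p4'·(p1+(p3')'))·p1)'+p0+p3'·p3   (complement / identity)
= ((p1+(p3')')·p1)'+p0+p3'·p3   (distribution)
= ((p1+p3)·p1)'+p0+p3'·p3   (double negation)
= p1'+p0+p3'·p3   (absorption)
= p1'+p0   (complement / identity)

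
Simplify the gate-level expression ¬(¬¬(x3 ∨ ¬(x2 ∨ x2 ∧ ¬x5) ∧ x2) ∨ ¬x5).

¬x3 ∧ x5

¬(¬¬(x3 ∨ ¬(x2 ∨ x2 ∧ ¬x5) ∧ x2) ∨ ¬x5)
= ¬(¬¬(x3 ∨ ¬x2 ∧ x2) ∨ ¬x5)   — absorption
= ¬(x3 ∨ ¬x2 ∧ x2) ∧ x5   — De Morgan
= ¬x3 ∧ x5   — complement / identity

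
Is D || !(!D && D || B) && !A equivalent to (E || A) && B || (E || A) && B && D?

E1: D || !(!D && D || B) && !A
    = D || !B && !A   (complement / identity)
E2: (E || A) && B || (E || A) && B && D
    = (E || A) && B   (absorption)
These differ: at A=0, B=1, D=1, E=0, E1 = 1 but E2 = 0.

No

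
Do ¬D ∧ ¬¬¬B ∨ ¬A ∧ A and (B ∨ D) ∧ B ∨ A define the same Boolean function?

No

E1: ¬D ∧ ¬¬¬B ∨ ¬A ∧ A
    = ¬D ∧ ¬¬¬B   — complement / identity
    = ¬D ∧ ¬B   — double negation
E2: (B ∨ D) ∧ B ∨ A
    = B ∨ A   — absorption
These differ: at A=1, B=1, D=1, E1 = 0 but E2 = 1.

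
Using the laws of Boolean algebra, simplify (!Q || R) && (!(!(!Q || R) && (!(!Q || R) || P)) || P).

!Q || R

(!Q || R) && (!(!(!Q || R) && (!(!Q || R) || P)) || P)
= (!Q || R) && (!!(!Q || R) || P)   — absorption
= (!Q || R) && (!Q || R || P)   — double negation
= !Q || R   — absorption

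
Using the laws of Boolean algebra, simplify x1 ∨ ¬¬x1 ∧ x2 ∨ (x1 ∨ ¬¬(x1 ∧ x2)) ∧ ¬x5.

x1

x1 ∨ ¬¬x1 ∧ x2 ∨ (x1 ∨ ¬¬(x1 ∧ x2)) ∧ ¬x5
= x1 ∨ ¬¬x1 ∧ x2 ∨ (x1 ∨ x1 ∧ x2) ∧ ¬x5   — double negation
= x1 ∨ x1 ∧ x2 ∨ (x1 ∨ x1 ∧ x2) ∧ ¬x5   — double negation
= x1 ∨ x1 ∧ x2   — absorption
= x1   — absorption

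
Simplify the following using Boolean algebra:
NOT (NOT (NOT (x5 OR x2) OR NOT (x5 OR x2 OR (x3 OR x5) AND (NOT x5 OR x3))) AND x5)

NOT (NOT (NOT (x5 OR x2) OR NOT (x5 OR x2 OR (x3 OR x5) AND (NOT x5 OR x3))) AND x5)
= NOT (NOT (NOT (x5 OR x2) OR NOT (x5 OR x2 OR x3 OR x5 AND NOT x5)) AND x5)   (distribution)
= NOT ((x5 OR x2) AND (x5 OR x2 OR x3 OR x5 AND NOT x5) AND x5)   (De Morgan)
= NOT ((x5 OR x2) AND (x5 OR x2 OR x3) AND x5)   (complement / identity)
= NOT ((x5 OR x2) AND x5)   (absorption)
= NOT x5   (absorption)

NOT x5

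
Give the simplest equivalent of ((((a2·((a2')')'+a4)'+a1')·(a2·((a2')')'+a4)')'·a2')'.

((((a2·((a2')')'+a4)'+a1')·(a2·((a2')')'+a4)')'·a2')'
= ((a2·((a2')')'+a4)'+a1')·(a2·((a2')')'+a4)'+a2
= (a2·((a2')')'+a4)'+a2
= (a2·a2'+a4)'+a2
= a4'+a2

a4'+a2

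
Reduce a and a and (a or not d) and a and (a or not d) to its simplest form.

a

a and a and (a or not d) and a and (a or not d)
= a and a and (a or not d)   [idempotence]
= a and a   [absorption]
= a   [idempotence]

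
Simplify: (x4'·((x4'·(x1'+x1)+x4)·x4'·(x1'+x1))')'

(x4'·((x4'·(x1'+x1)+x4)·x4'·(x1'+x1))')'
= (x4'·(x4'·(x1'+x1))')'   — absorption
= (x4'·(x4')')'   — complement / identity
= x4+x4'   — De Morgan
= 1   — complement

1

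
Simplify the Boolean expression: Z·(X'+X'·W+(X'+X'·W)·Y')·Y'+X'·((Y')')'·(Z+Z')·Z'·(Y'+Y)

X'·Y'

Z·(X'+X'·W+(X'+X'·W)·Y')·Y'+X'·((Y')')'·(Z+Z')·Z'·(Y'+Y)
= Z·(X'+X'·W+(X'+X'·W)·Y')·Y'+X'·((Y')')'·Z'·(Y'+Y)   — complement / identity
= Z·(X'+X'·W)·Y'+X'·((Y')')'·Z'·(Y'+Y)   — absorption
= Z·X'·Y'+X'·((Y')')'·Z'·(Y'+Y)   — absorption
= Z·X'·Y'+X'·((Y')')'·Z'   — complement / identity
= Z·X'·Y'+X'·Y'·Z'   — double negation
= X'·Y'   — distribution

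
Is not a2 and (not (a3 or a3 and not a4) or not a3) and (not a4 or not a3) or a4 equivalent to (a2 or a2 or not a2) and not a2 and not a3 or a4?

Yes

E1: not a2 and (not (a3 or a3 and not a4) or not a3) and (not a4 or not a3) or a4
    = not a2 and (not (a3 or a3 and not a4) and not a4 or not a3) or a4   — distribution
    = not a2 and (not a3 and not a4 or not a3) or a4   — absorption
    = not a2 and not a3 or a4   — absorption
E2: (a2 or a2 or not a2) and not a2 and not a3 or a4
    = (a2 or not a2) and not a2 and not a3 or a4   — idempotence
    = not a2 and not a3 or a4   — complement / identity
Both reduce to not a2 and not a3 or a4, so they are equivalent.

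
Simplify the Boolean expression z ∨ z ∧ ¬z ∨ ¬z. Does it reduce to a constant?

z ∨ z ∧ ¬z ∨ ¬z
= z ∨ ¬z   — complement / identity
= True   — complement

True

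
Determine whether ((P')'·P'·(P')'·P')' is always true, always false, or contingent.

((P')'·P'·(P')'·P')'
= ((P')'·P')'   — idempotence
= P'+P   — De Morgan
= 1   — complement

always true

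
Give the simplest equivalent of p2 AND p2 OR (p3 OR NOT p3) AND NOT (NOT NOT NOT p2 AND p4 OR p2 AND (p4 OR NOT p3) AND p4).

p2 OR NOT p4

p2 AND p2 OR (p3 OR NOT p3) AND NOT (NOT NOT NOT p2 AND p4 OR p2 AND (p4 OR NOT p3) AND p4)
= p2 AND p2 OR (p3 OR NOT p3) AND NOT (NOT p2 AND p4 OR p2 AND (p4 OR NOT p3) AND p4)
= p2 AND p2 OR (p3 OR NOT p3) AND NOT (NOT p2 AND p4 OR p2 AND p4)
= p2 AND p2 OR (p3 OR NOT p3) AND NOT p4
= p2 AND p2 OR NOT p4
= p2 OR NOT p4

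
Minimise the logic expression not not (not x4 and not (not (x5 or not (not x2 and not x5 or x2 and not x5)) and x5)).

not x4

not not (not x4 and not (not (x5 or not (not x2 and not x5 or x2 and not x5)) and x5))
= not not (not x4 and not (not (x5 or not not x5) and x5))   — distribution
= not (x4 or not (x5 or not not x5) and x5)   — De Morgan
= not (x4 or not (x5 or x5) and x5)   — double negation
= not (x4 or not x5 and x5)   — idempotence
= not x4   — complement / identity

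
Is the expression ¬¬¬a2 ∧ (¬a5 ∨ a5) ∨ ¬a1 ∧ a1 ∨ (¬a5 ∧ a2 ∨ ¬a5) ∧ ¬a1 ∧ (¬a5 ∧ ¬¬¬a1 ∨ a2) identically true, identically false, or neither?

¬¬¬a2 ∧ (¬a5 ∨ a5) ∨ ¬a1 ∧ a1 ∨ (¬a5 ∧ a2 ∨ ¬a5) ∧ ¬a1 ∧ (¬a5 ∧ ¬¬¬a1 ∨ a2)
= ¬¬¬a2 ∨ ¬a1 ∧ a1 ∨ (¬a5 ∧ a2 ∨ ¬a5) ∧ ¬a1 ∧ (¬a5 ∧ ¬¬¬a1 ∨ a2)
= ¬¬¬a2 ∨ ¬a1 ∧ a1 ∨ (¬a5 ∧ a2 ∨ ¬a5) ∧ ¬a1 ∧ (¬a5 ∧ ¬a1 ∨ a2)
= ¬¬¬a2 ∨ (¬a5 ∧ a2 ∨ ¬a5) ∧ ¬a1 ∧ (¬a5 ∧ ¬a1 ∨ a2)
= ¬¬¬a2 ∨ ¬a5 ∧ ¬a1 ∧ (¬a5 ∧ ¬a1 ∨ a2)
= ¬¬¬a2 ∨ ¬a5 ∧ ¬a1
= ¬a2 ∨ ¬a5 ∧ ¬a1
This depends on a1, a2, a5, so it is not a constant.

neither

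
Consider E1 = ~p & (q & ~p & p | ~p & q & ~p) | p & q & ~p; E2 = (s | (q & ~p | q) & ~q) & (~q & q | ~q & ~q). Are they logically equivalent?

No

E1: ~p & (q & ~p & p | ~p & q & ~p) | p & q & ~p
    = ~p & q & ~p | p & q & ~p   (distribution)
    = q & ~p   (distribution)
E2: (s | (q & ~p | q) & ~q) & (~q & q | ~q & ~q)
    = (s | (q & ~p | q) & ~q) & ~q   (distribution)
    = (s | q & ~q) & ~q   (absorption)
    = s & ~q   (complement / identity)
These differ: at p=0, q=0, s=1, E1 = 0 but E2 = 1.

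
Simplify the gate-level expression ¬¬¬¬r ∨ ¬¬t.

r ∨ t

¬¬¬¬r ∨ ¬¬t
= ¬¬r ∨ ¬¬t
= ¬¬r ∨ t
= r ∨ t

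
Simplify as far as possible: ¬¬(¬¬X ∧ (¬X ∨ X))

X

¬¬(¬¬X ∧ (¬X ∨ X))
= ¬¬X ∧ (¬X ∨ X)   [double negation]
= ¬¬X   [complement / identity]
= X   [double negation]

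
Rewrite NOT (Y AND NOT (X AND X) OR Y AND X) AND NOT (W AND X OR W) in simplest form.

NOT Y AND NOT W

NOT (Y AND NOT (X AND X) OR Y AND X) AND NOT (W AND X OR W)
= NOT (Y AND NOT (X AND X) OR Y AND X) AND NOT W   — absorption
= NOT (Y AND NOT X OR Y AND X) AND NOT W   — idempotence
= NOT Y AND NOT W   — distribution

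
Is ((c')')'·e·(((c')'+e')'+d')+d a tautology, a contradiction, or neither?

((c')')'·e·(((c')'+e')'+d')+d
= c'·e·(((c')'+e')'+d')+d   (double negation)
= c'·e·(c'·e+d')+d   (De Morgan)
= c'·e+d   (absorption)
This depends on c, d, e, so it is not a constant.

neither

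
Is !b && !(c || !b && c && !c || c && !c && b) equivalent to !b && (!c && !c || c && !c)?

Yes

E1: !b && !(c || !b && c && !c || c && !c && b)
    = !b && !(c || c && !c)   — distribution
    = !b && !c   — complement / identity
E2: !b && (!c && !c || c && !c)
    = !b && !c   — distribution
Both reduce to !b && !c, so they are equivalent.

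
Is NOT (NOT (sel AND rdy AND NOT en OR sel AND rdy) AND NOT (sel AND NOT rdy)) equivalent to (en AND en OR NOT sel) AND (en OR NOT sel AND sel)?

No

E1: NOT (NOT (sel AND rdy AND NOT en OR sel AND rdy) AND NOT (sel AND NOT rdy))
    = NOT (NOT (sel AND rdy) AND NOT (sel AND NOT rdy))   (absorption)
    = sel AND rdy OR sel AND NOT rdy   (De Morgan)
    = sel   (distribution)
E2: (en AND en OR NOT sel) AND (en OR NOT sel AND sel)
    = (en AND en OR NOT sel) AND en   (complement / identity)
    = (en OR NOT sel) AND en   (idempotence)
    = en   (absorption)
These differ: at en=0, rdy=0, sel=1, E1 = 1 but E2 = 0.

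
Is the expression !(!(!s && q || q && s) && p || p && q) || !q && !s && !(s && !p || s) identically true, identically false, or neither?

!(!(!s && q || q && s) && p || p && q) || !q && !s && !(s && !p || s)
= !(!q && p || p && q) || !q && !s && !(s && !p || s)   (distribution)
= !p || !q && !s && !(s && !p || s)   (distribution)
= !p || !q && !s && !s   (absorption)
= !p || !q && !s   (idempotence)
This depends on p, q, s, so it is not a constant.

neither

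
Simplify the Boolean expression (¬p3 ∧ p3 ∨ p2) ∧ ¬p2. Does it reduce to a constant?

False

(¬p3 ∧ p3 ∨ p2) ∧ ¬p2
= p2 ∧ ¬p2   — complement / identity
= False   — complement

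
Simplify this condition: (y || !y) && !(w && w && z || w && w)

!w

(y || !y) && !(w && w && z || w && w)
= (y || !y) && !(w && w)   — absorption
= !(w && w)   — complement / identity
= !w   — idempotence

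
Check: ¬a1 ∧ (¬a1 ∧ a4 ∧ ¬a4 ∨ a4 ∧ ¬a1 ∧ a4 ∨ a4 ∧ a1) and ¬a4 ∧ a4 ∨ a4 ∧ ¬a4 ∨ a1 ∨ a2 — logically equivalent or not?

No

E1: ¬a1 ∧ (¬a1 ∧ a4 ∧ ¬a4 ∨ a4 ∧ ¬a1 ∧ a4 ∨ a4 ∧ a1)
    = ¬a1 ∧ (¬a1 ∧ a4 ∨ a4 ∧ a1)   — distribution
    = ¬a1 ∧ a4   — distribution
E2: ¬a4 ∧ a4 ∨ a4 ∧ ¬a4 ∨ a1 ∨ a2
    = a4 ∧ ¬a4 ∨ a1 ∨ a2   — complement / identity
    = a1 ∨ a2   — complement / identity
These differ: at a1=1, a2=1, a4=0, E1 = 0 but E2 = 1.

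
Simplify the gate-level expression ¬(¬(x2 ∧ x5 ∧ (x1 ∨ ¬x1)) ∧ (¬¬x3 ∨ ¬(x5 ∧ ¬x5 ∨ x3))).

x2 ∧ x5

¬(¬(x2 ∧ x5 ∧ (x1 ∨ ¬x1)) ∧ (¬¬x3 ∨ ¬(x5 ∧ ¬x5 ∨ x3)))
= ¬(¬(x2 ∧ x5 ∧ (x1 ∨ ¬x1)) ∧ (¬¬x3 ∨ ¬x3))   — complement / identity
= ¬(¬(x2 ∧ x5 ∧ (x1 ∨ ¬x1)) ∧ (x3 ∨ ¬x3))   — double negation
= ¬¬(x2 ∧ x5 ∧ (x1 ∨ ¬x1))   — complement / identity
= ¬¬(x2 ∧ x5)   — complement / identity
= x2 ∧ x5   — double negation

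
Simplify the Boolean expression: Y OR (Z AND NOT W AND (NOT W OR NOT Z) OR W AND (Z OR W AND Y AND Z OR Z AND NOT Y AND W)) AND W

Y OR Z AND W

Y OR (Z AND NOT W AND (NOT W OR NOT Z) OR W AND (Z OR W AND Y AND Z OR Z AND NOT Y AND W)) AND W
= Y OR (Z AND NOT W AND (NOT W OR NOT Z) OR W AND (Z OR Z AND (W AND Y OR NOT Y AND W))) AND W   [distribution]
= Y OR (Z AND NOT W OR W AND (Z OR Z AND (W AND Y OR NOT Y AND W))) AND W   [absorption]
= Y OR (Z AND NOT W OR W AND (Z OR Z AND W)) AND W   [distribution]
= Y OR (Z AND NOT W OR W AND Z) AND W   [absorption]
= Y OR Z AND W   [distribution]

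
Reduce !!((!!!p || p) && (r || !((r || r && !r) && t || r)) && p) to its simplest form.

!!((!!!p || p) && (r || !((r || r && !r) && t || r)) && p)
= !!((!!!p || p) && (r || !(r && t || r)) && p)   — complement / identity
= !!((!!!p || p) && (r || !r) && p)   — absorption
= !!((!!!p || p) && p)   — complement / identity
= !!((!p || p) && p)   — double negation
= (!p || p) && p   — double negation
= p   — complement / identity

p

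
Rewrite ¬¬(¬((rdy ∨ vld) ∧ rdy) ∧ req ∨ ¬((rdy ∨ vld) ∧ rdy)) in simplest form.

¬rdy

¬¬(¬((rdy ∨ vld) ∧ rdy) ∧ req ∨ ¬((rdy ∨ vld) ∧ rdy))
= ¬¬¬((rdy ∨ vld) ∧ rdy)   — absorption
= ¬((rdy ∨ vld) ∧ rdy)   — double negation
= ¬rdy   — absorption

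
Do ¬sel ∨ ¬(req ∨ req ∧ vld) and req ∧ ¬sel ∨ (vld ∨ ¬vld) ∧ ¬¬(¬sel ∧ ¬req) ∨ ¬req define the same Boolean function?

Yes

E1: ¬sel ∨ ¬(req ∨ req ∧ vld)
    = ¬sel ∨ ¬req   (absorption)
E2: req ∧ ¬sel ∨ (vld ∨ ¬vld) ∧ ¬¬(¬sel ∧ ¬req) ∨ ¬req
    = req ∧ ¬sel ∨ ¬¬(¬sel ∧ ¬req) ∨ ¬req   (complement / identity)
    = req ∧ ¬sel ∨ ¬sel ∧ ¬req ∨ ¬req   (double negation)
    = ¬sel ∨ ¬req   (distribution)
Both reduce to ¬sel ∨ ¬req, so they are equivalent.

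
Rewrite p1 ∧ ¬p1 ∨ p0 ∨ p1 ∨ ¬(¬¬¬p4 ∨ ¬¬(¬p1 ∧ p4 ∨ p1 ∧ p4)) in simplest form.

p1 ∧ ¬p1 ∨ p0 ∨ p1 ∨ ¬(¬¬¬p4 ∨ ¬¬(¬p1 ∧ p4 ∨ p1 ∧ p4))
= p0 ∨ p1 ∨ ¬(¬¬¬p4 ∨ ¬¬(¬p1 ∧ p4 ∨ p1 ∧ p4))   (complement / identity)
= p0 ∨ p1 ∨ ¬(¬¬¬p4 ∨ ¬¬p4)   (distribution)
= p0 ∨ p1 ∨ ¬¬p4 ∧ ¬p4   (De Morgan)
= p0 ∨ p1 ∨ p4 ∧ ¬p4   (double negation)
= p0 ∨ p1   (complement / identity)

p0 ∨ p1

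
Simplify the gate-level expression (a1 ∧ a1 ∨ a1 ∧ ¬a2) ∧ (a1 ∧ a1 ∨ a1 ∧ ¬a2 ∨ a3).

(a1 ∧ a1 ∨ a1 ∧ ¬a2) ∧ (a1 ∧ a1 ∨ a1 ∧ ¬a2 ∨ a3)
= a1 ∧ a1 ∨ a1 ∧ ¬a2   — absorption
= a1 ∧ (a1 ∨ ¬a2)   — distribution
= a1   — absorption

a1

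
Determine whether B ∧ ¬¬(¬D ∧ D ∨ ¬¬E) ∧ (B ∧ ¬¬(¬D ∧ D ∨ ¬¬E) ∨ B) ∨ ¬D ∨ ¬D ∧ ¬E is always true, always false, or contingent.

contingent

B ∧ ¬¬(¬D ∧ D ∨ ¬¬E) ∧ (B ∧ ¬¬(¬D ∧ D ∨ ¬¬E) ∨ B) ∨ ¬D ∨ ¬D ∧ ¬E
= B ∧ ¬¬(¬D ∧ D ∨ ¬¬E) ∨ ¬D ∨ ¬D ∧ ¬E
= B ∧ ¬¬(¬D ∧ D ∨ ¬¬E) ∨ ¬D
= B ∧ ¬¬¬¬E ∨ ¬D
= B ∧ ¬¬E ∨ ¬D
= B ∧ E ∨ ¬D
This depends on B, D, E, so it is not a constant.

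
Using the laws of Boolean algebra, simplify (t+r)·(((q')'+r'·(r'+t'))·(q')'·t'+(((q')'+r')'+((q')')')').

(t+r)·(((q')'+r'·(r'+t'))·(q')'·t'+(((q')'+r')'+((q')')')')
= (t+r)·(((q')'+r')·(q')'·t'+(((q')'+r')'+((q')')')')   (absorption)
= (t+r)·(((q')'+r')·(q')'·t'+((q')'+r')·(q')')   (De Morgan)
= (t+r)·((q')'+r')·(q')'   (absorption)
= (t+r)·(q')'   (absorption)
= (t+r)·q   (double negation)

(t+r)·q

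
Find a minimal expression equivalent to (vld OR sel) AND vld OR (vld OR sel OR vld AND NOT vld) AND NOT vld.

(vld OR sel) AND vld OR (vld OR sel OR vld AND NOT vld) AND NOT vld
= (vld OR sel) AND vld OR (vld OR sel) AND NOT vld   (complement / identity)
= (vld OR NOT vld) AND (vld OR sel)   (distribution)
= vld OR sel   (complement / identity)

vld OR sel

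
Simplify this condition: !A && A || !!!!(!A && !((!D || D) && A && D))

!A && A || !!!!(!A && !((!D || D) && A && D))
= !A && A || !!(!A && !((!D || D) && A && D))   [double negation]
= !!(!A && !((!D || D) && A && D))   [complement / identity]
= !!(!A && !(A && D))   [complement / identity]
= !(A || A && D)   [De Morgan]
= !A   [absorption]

!A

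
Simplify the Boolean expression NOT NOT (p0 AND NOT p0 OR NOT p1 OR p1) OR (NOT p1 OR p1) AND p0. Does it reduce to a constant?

TRUE

NOT NOT (p0 AND NOT p0 OR NOT p1 OR p1) OR (NOT p1 OR p1) AND p0
= NOT NOT (NOT p1 OR p1) OR (NOT p1 OR p1) AND p0   [complement / identity]
= NOT p1 OR p1 OR (NOT p1 OR p1) AND p0   [double negation]
= NOT p1 OR p1   [absorption]
= TRUE   [complement]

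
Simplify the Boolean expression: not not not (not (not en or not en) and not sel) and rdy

not not not (not (not en or not en) and not sel) and rdy
= not (not (not en or not en) and not sel) and rdy   [double negation]
= not (not not en and not sel) and rdy   [idempotence]
= (not en or sel) and rdy   [De Morgan]

(not en or sel) and rdy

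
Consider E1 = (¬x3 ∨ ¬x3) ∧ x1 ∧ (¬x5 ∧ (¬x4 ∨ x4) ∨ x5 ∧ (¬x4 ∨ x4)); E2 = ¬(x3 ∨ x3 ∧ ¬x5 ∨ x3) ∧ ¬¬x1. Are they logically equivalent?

Yes

E1: (¬x3 ∨ ¬x3) ∧ x1 ∧ (¬x5 ∧ (¬x4 ∨ x4) ∨ x5 ∧ (¬x4 ∨ x4))
    = (¬x3 ∨ ¬x3) ∧ x1 ∧ (¬x4 ∨ x4)   [distribution]
    = (¬x3 ∨ ¬x3) ∧ x1   [complement / identity]
    = ¬x3 ∧ x1   [idempotence]
E2: ¬(x3 ∨ x3 ∧ ¬x5 ∨ x3) ∧ ¬¬x1
    = ¬(x3 ∨ x3 ∧ ¬x5 ∨ x3) ∧ x1   [double negation]
    = ¬(x3 ∨ x3) ∧ x1   [absorption]
    = ¬x3 ∧ x1   [idempotence]
Both reduce to ¬x3 ∧ x1, so they are equivalent.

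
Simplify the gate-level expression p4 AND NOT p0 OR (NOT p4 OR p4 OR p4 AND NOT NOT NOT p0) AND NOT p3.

p4 AND NOT p0 OR (NOT p4 OR p4 OR p4 AND NOT NOT NOT p0) AND NOT p3
= p4 AND NOT p0 OR (NOT p4 OR p4 OR p4 AND NOT p0) AND NOT p3   (double negation)
= p4 AND NOT p0 OR (NOT p4 OR p4) AND NOT p3   (absorption)
= p4 AND NOT p0 OR NOT p3   (complement / identity)

p4 AND NOT p0 OR NOT p3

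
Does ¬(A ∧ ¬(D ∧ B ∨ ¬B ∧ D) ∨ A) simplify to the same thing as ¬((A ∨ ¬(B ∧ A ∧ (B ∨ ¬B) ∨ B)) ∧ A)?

E1: ¬(A ∧ ¬(D ∧ B ∨ ¬B ∧ D) ∨ A)
    = ¬(A ∧ ¬D ∨ A)
    = ¬A
E2: ¬((A ∨ ¬(B ∧ A ∧ (B ∨ ¬B) ∨ B)) ∧ A)
    = ¬((A ∨ ¬(B ∧ A ∨ B)) ∧ A)
    = ¬((A ∨ ¬B) ∧ A)
    = ¬A
Both reduce to ¬A, so they are equivalent.

Yes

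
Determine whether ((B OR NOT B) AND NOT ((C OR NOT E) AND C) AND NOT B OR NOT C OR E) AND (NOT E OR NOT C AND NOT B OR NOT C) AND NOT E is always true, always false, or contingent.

contingent

((B OR NOT B) AND NOT ((C OR NOT E) AND C) AND NOT B OR NOT C OR E) AND (NOT E OR NOT C AND NOT B OR NOT C) AND NOT E
= (NOT ((C OR NOT E) AND C) AND NOT B OR NOT C OR E) AND (NOT E OR NOT C AND NOT B OR NOT C) AND NOT E   [complement / identity]
= (NOT C AND NOT B OR NOT C OR E) AND (NOT E OR NOT C AND NOT B OR NOT C) AND NOT E   [absorption]
= (E AND NOT E OR NOT C AND NOT B OR NOT C) AND NOT E   [distribution]
= (E AND NOT E OR NOT C) AND NOT E   [absorption]
= NOT C AND NOT E   [complement / identity]
This depends on C, E, so it is not a constant.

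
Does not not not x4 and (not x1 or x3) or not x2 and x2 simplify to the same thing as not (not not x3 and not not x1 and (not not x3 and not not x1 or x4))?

No

E1: not not not x4 and (not x1 or x3) or not x2 and x2
    = not x4 and (not x1 or x3) or not x2 and x2   — double negation
    = not x4 and (not x1 or x3)   — complement / identity
E2: not (not not x3 and not not x1 and (not not x3 and not not x1 or x4))
    = not (not not x3 and not not x1)   — absorption
    = not x3 or not x1   — De Morgan
These differ: at x1=0, x2=0, x3=0, x4=1, E1 = 0 but E2 = 1.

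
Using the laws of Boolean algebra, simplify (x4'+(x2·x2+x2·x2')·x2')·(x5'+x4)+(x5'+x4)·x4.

x5'+x4

(x4'+(x2·x2+x2·x2')·x2')·(x5'+x4)+(x5'+x4)·x4
= (x4'+x2·x2')·(x5'+x4)+(x5'+x4)·x4   (distribution)
= x4'·(x5'+x4)+(x5'+x4)·x4   (complement / identity)
= x5'+x4   (distribution)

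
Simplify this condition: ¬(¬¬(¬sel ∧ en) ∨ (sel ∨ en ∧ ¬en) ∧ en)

¬en

¬(¬¬(¬sel ∧ en) ∨ (sel ∨ en ∧ ¬en) ∧ en)
= ¬(¬sel ∧ en ∨ (sel ∨ en ∧ ¬en) ∧ en)   — double negation
= ¬(¬sel ∧ en ∨ sel ∧ en)   — complement / identity
= ¬en   — distribution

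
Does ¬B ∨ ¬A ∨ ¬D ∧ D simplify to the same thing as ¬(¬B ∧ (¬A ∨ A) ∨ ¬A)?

No

E1: ¬B ∨ ¬A ∨ ¬D ∧ D
    = ¬B ∨ ¬A
E2: ¬(¬B ∧ (¬A ∨ A) ∨ ¬A)
    = ¬(¬B ∨ ¬A)
    = B ∧ A
These differ: at A=0, B=0, D=0, E1 = 1 but E2 = 0.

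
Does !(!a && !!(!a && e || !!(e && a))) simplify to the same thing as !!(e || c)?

No

E1: !(!a && !!(!a && e || !!(e && a)))
    = !(!a && !!(!a && e || e && a))   [double negation]
    = a || !(!a && e || e && a)   [De Morgan]
    = a || !e   [distribution]
E2: !!(e || c)
    = e || c   [double negation]
These differ: at a=0, c=0, e=1, E1 = 0 but E2 = 1.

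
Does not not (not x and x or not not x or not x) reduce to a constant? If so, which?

not not (not x and x or not not x or not x)
= not not (not not x or not x)   [complement / identity]
= not not (x or not x)   [double negation]
= x or not x   [double negation]
= True   [complement]

yes, True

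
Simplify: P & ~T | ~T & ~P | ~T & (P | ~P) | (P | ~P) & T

1

P & ~T | ~T & ~P | ~T & (P | ~P) | (P | ~P) & T
= ~T & (P | ~P) | ~T & (P | ~P) | (P | ~P) & T   — distribution
= ~T & (P | ~P) | (P | ~P) & T   — idempotence
= P | ~P   — distribution
= 1   — complement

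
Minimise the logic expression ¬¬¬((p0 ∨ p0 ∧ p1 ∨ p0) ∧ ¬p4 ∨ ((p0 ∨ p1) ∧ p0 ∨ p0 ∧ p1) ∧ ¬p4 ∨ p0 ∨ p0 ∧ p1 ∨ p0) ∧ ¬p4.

¬p0 ∧ ¬p4

¬¬¬((p0 ∨ p0 ∧ p1 ∨ p0) ∧ ¬p4 ∨ ((p0 ∨ p1) ∧ p0 ∨ p0 ∧ p1) ∧ ¬p4 ∨ p0 ∨ p0 ∧ p1 ∨ p0) ∧ ¬p4
= ¬¬¬((p0 ∨ p0 ∧ p1 ∨ p0) ∧ ¬p4 ∨ (p0 ∨ p0 ∧ p1) ∧ ¬p4 ∨ p0 ∨ p0 ∧ p1 ∨ p0) ∧ ¬p4   — absorption
= ¬¬¬((p0 ∨ p0 ∧ p1 ∨ p0) ∧ ¬p4 ∨ p0 ∨ p0 ∧ p1 ∨ p0) ∧ ¬p4   — absorption
= ¬¬¬(p0 ∨ p0 ∧ p1 ∨ p0) ∧ ¬p4   — absorption
= ¬(p0 ∨ p0 ∧ p1 ∨ p0) ∧ ¬p4   — double negation
= ¬(p0 ∨ p0) ∧ ¬p4   — absorption
= ¬p0 ∧ ¬p4   — idempotence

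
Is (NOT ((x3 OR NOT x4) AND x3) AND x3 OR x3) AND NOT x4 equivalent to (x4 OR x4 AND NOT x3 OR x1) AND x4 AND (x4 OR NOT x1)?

No

E1: (NOT ((x3 OR NOT x4) AND x3) AND x3 OR x3) AND NOT x4
    = (NOT x3 AND x3 OR x3) AND NOT x4
    = x3 AND NOT x4
E2: (x4 OR x4 AND NOT x3 OR x1) AND x4 AND (x4 OR NOT x1)
    = (x4 OR x4 AND NOT x3 OR x1) AND x4
    = (x4 OR x1) AND x4
    = x4
These differ: at x1=0, x3=0, x4=1, E1 = 0 but E2 = 1.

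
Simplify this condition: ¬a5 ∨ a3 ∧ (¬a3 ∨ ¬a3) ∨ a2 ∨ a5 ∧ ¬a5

¬a5 ∨ a3 ∧ (¬a3 ∨ ¬a3) ∨ a2 ∨ a5 ∧ ¬a5
= ¬a5 ∨ a3 ∧ ¬a3 ∨ a2 ∨ a5 ∧ ¬a5   [idempotence]
= ¬a5 ∨ a3 ∧ ¬a3 ∨ a2   [complement / identity]
= ¬a5 ∨ a2   [complement / identity]

¬a5 ∨ a2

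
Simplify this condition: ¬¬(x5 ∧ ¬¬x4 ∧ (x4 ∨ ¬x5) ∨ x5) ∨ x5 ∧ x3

x5

¬¬(x5 ∧ ¬¬x4 ∧ (x4 ∨ ¬x5) ∨ x5) ∨ x5 ∧ x3
= ¬¬(x5 ∧ x4 ∧ (x4 ∨ ¬x5) ∨ x5) ∨ x5 ∧ x3
= ¬¬(x5 ∧ x4 ∨ x5) ∨ x5 ∧ x3
= x5 ∧ x4 ∨ x5 ∨ x5 ∧ x3
= x5 ∨ x5 ∧ x3
= x5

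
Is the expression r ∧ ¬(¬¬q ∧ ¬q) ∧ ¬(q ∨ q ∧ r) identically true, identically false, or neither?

neither

r ∧ ¬(¬¬q ∧ ¬q) ∧ ¬(q ∨ q ∧ r)
= r ∧ (¬q ∨ q) ∧ ¬(q ∨ q ∧ r)   (De Morgan)
= r ∧ ¬(q ∨ q ∧ r)   (complement / identity)
= r ∧ ¬q   (absorption)
This depends on q, r, so it is not a constant.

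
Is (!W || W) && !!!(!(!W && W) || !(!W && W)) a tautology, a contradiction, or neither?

contradiction

(!W || W) && !!!(!(!W && W) || !(!W && W))
= (!W || W) && !!!!(!W && W)   — idempotence
= !!!!(!W && W)   — complement / identity
= !!(!W && W)   — double negation
= !W && W   — double negation
= false   — complement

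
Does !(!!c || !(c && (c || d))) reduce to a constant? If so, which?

!(!!c || !(c && (c || d)))
= !(!!c || !c)
= !c && c
= false

yes, False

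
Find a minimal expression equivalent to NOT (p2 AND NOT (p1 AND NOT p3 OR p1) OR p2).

NOT (p2 AND NOT (p1 AND NOT p3 OR p1) OR p2)
= NOT (p2 AND NOT p1 OR p2)   (absorption)
= NOT p2   (absorption)

NOT p2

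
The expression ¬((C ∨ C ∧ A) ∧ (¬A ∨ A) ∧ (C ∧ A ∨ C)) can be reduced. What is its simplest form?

¬C

¬((C ∨ C ∧ A) ∧ (¬A ∨ A) ∧ (C ∧ A ∨ C))
= ¬((C ∨ C ∧ A) ∧ (C ∧ A ∨ C))
= ¬(C ∧ C ∨ C ∧ A)
= ¬(C ∧ (C ∨ A))
= ¬C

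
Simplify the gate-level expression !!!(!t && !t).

t

!!!(!t && !t)
= !!!!t   [idempotence]
= !!t   [double negation]
= t   [double negation]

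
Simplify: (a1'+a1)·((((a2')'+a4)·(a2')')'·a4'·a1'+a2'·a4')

(a1'+a1)·((((a2')'+a4)·(a2')')'·a4'·a1'+a2'·a4')
= (a1'+a1)·(((a2')')'·a4'·a1'+a2'·a4')   — absorption
= ((a2')')'·a4'·a1'+a2'·a4'   — complement / identity
= a2'·a4'·a1'+a2'·a4'   — double negation
= a2'·a4'   — absorption

a2'·a4'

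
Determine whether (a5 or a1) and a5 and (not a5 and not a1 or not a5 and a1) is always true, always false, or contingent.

always false

(a5 or a1) and a5 and (not a5 and not a1 or not a5 and a1)
= a5 and (not a5 and not a1 or not a5 and a1)   (absorption)
= a5 and not a5   (distribution)
= False   (complement)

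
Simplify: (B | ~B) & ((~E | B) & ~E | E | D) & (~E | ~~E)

(B | ~B) & ((~E | B) & ~E | E | D) & (~E | ~~E)
= ((~E | B) & ~E | E | D) & (~E | ~~E)   [complement / identity]
= (~E | E | D) & (~E | ~~E)   [absorption]
= (~E | E | D) & (~E | E)   [double negation]
= ~E | E   [absorption]
= 1   [complement]

1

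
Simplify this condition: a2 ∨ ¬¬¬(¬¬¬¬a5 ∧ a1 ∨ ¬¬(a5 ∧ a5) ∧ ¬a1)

a2 ∨ ¬a5

a2 ∨ ¬¬¬(¬¬¬¬a5 ∧ a1 ∨ ¬¬(a5 ∧ a5) ∧ ¬a1)
= a2 ∨ ¬¬¬(¬¬¬¬a5 ∧ a1 ∨ ¬¬a5 ∧ ¬a1)   (idempotence)
= a2 ∨ ¬¬¬(¬¬a5 ∧ a1 ∨ ¬¬a5 ∧ ¬a1)   (double negation)
= a2 ∨ ¬(¬¬a5 ∧ a1 ∨ ¬¬a5 ∧ ¬a1)   (double negation)
= a2 ∨ ¬¬¬a5   (distribution)
= a2 ∨ ¬a5   (double negation)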